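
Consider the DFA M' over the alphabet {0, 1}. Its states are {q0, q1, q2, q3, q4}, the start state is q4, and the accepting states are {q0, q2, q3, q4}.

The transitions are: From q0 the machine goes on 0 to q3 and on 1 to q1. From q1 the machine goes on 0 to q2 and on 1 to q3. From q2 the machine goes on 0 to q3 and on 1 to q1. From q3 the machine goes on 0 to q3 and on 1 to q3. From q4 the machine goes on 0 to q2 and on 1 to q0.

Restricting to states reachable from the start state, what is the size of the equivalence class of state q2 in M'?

Every state is reachable, so we keep all 5.
Initial partition by acceptance: {q0,q2,q3,q4} | {q1}.
On input 1, block {q0,q2,q3,q4} splits into {q0,q2} and {q3,q4}.
Split {q3,q4} by δ(·,0) → {q3} and {q4}.
The partition is now stable with 4 blocks: {q0,q2} | {q1} | {q3} | {q4}.
The equivalence class containing q2 is {q0,q2}, of size 2.

2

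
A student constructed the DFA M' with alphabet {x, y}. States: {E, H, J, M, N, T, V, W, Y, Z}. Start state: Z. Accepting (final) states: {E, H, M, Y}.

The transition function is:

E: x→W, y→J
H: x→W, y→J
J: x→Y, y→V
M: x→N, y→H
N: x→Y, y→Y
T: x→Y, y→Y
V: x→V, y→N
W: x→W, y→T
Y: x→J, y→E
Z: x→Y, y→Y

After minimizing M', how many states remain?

5

Reachable states from the start: {E,J,N,T,V,W,Y,Z}. Unreachable: {H,M} — drop them.
Start with accepting vs non-accepting: {E,Y} | {J,N,T,V,W,Z}.
Refine {E,Y} on symbol y: members go to different blocks, giving {Y} and {E}.
On input x, block {J,N,T,V,W,Z} splits into {J,N,T,Z} and {V,W}.
Refine {J,N,T,Z} on symbol y: members go to different blocks, giving {N,T,Z} and {J}.
Stable partition: {Y} | {N,T,Z} | {E} | {V,W} | {J} — 5 equivalence classes.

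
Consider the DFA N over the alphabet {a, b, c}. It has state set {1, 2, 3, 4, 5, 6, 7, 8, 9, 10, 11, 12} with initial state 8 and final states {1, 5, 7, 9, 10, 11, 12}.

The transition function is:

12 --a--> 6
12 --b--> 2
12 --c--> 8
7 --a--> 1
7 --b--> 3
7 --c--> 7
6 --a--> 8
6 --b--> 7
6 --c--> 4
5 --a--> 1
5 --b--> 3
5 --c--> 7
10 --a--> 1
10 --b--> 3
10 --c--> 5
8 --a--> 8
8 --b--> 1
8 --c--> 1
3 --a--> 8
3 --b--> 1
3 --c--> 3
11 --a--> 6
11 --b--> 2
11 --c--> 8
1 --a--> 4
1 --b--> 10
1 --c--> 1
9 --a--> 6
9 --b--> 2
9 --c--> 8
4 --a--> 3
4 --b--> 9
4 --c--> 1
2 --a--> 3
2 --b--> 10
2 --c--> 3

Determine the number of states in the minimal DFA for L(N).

8

States {11,12} cannot be reached from the start state, so discard them.
Start with accepting vs non-accepting: {1,5,7,9,10} | {2,3,4,6,8}.
On input a, block {1,5,7,9,10} splits into {5,7,10} and {1,9}.
On input b, block {2,3,4,6,8} splits into {3,4,8} and {2,6}.
On input c, block {3,4,8} splits into {4,8} and {3}.
Split {4,8} by δ(·,a) → {4} and {8}.
Split {1,9} by δ(·,a) → {1} and {9}.
Refine {2,6} on symbol a: members go to different blocks, giving {2} and {6}.
The partition is now stable with 8 blocks: {5,7,10} | {4} | {1} | {2} | {3} | {8} | {9} | {6}.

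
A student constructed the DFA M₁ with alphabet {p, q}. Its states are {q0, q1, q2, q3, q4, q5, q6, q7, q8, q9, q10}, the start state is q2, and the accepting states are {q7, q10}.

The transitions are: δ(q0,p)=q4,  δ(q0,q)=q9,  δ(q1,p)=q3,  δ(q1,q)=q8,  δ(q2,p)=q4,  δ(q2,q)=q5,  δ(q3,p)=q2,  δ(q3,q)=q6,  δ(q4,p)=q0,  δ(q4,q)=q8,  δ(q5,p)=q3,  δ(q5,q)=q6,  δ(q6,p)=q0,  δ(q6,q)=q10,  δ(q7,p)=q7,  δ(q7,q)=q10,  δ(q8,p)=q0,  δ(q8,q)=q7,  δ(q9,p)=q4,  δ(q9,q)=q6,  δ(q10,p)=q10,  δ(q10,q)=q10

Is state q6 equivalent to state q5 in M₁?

First remove the unreachable states {q1}; 10 states remain.
Start with accepting vs non-accepting: {q7,q10} | {q0,q2,q3,q4,q5,q6,q8,q9}.
Split {q0,q2,q3,q4,q5,q6,q8,q9} by δ(·,q) → {q0,q2,q3,q4,q5,q9} and {q6,q8}.
On input q, block {q0,q2,q3,q4,q5,q9} splits into {q3,q4,q5,q9} and {q0,q2}.
Refine {q3,q4,q5,q9} on symbol p: members go to different blocks, giving {q3,q4} and {q5,q9}.
The partition is now stable with 5 blocks: {q7,q10} | {q3,q4} | {q6,q8} | {q0,q2} | {q5,q9}.
q6 and q5 end up in different blocks, so they are distinguishable. For instance, the string 'q' is accepted from only q6.

No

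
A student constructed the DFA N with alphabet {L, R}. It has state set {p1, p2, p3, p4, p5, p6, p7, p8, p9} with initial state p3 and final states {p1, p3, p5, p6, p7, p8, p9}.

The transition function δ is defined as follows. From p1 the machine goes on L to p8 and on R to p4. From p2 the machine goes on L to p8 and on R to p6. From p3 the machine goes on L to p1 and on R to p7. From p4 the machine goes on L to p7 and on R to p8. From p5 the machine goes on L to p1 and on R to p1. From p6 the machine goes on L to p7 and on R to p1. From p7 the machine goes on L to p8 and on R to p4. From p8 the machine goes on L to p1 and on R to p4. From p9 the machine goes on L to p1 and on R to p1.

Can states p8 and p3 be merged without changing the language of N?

No

First remove the unreachable states {p2,p5,p6,p9}; 5 states remain.
Initial partition by acceptance: {p1,p3,p7,p8} | {p4}.
Refine {p1,p3,p7,p8} on symbol R: members go to different blocks, giving {p1,p7,p8} and {p3}.
Stable partition: {p1,p7,p8} | {p4} | {p3} — 3 equivalence classes.
p8 and p3 end up in different blocks, so they are distinguishable. For instance, the string 'R' is accepted from only p3.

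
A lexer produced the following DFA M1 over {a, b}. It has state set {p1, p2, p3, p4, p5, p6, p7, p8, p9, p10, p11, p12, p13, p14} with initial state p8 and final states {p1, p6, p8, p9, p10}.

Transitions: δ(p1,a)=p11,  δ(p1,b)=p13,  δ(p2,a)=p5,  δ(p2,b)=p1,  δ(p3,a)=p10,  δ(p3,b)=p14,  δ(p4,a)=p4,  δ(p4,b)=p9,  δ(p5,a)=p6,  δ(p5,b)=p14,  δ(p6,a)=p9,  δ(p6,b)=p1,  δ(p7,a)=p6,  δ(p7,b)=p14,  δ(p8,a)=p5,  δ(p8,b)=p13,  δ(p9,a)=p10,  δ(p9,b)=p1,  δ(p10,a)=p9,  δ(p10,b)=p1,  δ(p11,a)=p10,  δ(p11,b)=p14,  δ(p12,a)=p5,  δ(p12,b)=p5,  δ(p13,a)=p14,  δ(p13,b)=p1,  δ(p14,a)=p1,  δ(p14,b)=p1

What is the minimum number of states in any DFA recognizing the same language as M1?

5

First remove the unreachable states {p2,p3,p4,p7,p12}; 9 states remain.
P0 = {p1,p6,p8,p9,p10} | {p5,p11,p13,p14}.
Split {p1,p6,p8,p9,p10} by δ(·,a) → {p6,p9,p10} and {p1,p8}.
Refine {p5,p11,p13,p14} on symbol a: members go to different blocks, giving {p5,p11} and {p13} and {p14}.
No further refinement is possible. Final partition (5 blocks): {p6,p9,p10} | {p5,p11} | {p1,p8} | {p13} | {p14}.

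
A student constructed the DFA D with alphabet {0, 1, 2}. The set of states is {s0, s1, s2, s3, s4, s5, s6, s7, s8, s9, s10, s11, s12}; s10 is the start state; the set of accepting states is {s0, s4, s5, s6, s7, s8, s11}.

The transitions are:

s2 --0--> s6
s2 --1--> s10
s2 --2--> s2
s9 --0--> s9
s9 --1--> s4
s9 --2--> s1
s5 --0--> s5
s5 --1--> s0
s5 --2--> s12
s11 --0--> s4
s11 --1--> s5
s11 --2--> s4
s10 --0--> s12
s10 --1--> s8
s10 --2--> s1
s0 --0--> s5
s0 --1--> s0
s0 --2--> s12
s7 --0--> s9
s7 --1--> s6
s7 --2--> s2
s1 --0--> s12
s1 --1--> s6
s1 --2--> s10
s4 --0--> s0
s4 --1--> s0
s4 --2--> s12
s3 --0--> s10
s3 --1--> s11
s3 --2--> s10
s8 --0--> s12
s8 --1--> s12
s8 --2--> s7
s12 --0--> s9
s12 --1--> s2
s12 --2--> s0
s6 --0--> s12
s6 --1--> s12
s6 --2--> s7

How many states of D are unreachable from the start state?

2

Starting at s10 and following transitions, the reachable set is {s0, s1, s2, s4, s5, s6, s7, s8, s9, s10, s12}. That leaves s3, s11 unreachable — 2 in total.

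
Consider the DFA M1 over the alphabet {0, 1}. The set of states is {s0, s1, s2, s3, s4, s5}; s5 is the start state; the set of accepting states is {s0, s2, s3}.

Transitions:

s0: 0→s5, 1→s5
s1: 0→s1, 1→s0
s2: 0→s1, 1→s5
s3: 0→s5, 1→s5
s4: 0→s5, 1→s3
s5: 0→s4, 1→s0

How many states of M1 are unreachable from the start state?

No path from s5 leads to s1, s2; the other 4 states are all reachable.

2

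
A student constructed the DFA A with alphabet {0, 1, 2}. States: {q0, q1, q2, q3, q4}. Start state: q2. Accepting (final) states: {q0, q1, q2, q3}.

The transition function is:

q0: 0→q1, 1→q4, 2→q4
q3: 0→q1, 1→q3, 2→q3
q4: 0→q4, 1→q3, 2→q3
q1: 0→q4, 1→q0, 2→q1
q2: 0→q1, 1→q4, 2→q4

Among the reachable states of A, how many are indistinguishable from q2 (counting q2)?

2

Every state is reachable, so we keep all 5.
Start with accepting vs non-accepting: {q0,q1,q2,q3} | {q4}.
On input 0, block {q0,q1,q2,q3} splits into {q0,q2,q3} and {q1}.
On input 1, block {q0,q2,q3} splits into {q0,q2} and {q3}.
The partition is now stable with 4 blocks: {q0,q2} | {q4} | {q1} | {q3}.
The equivalence class containing q2 is {q0,q2}, of size 2.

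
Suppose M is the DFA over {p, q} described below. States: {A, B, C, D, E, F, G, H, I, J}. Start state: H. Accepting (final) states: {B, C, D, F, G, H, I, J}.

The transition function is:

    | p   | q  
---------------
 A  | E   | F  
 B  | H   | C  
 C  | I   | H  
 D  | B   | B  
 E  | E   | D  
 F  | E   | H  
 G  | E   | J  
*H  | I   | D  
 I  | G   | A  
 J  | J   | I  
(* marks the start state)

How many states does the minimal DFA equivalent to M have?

10

Initial partition by acceptance: {B,C,D,F,G,H,I,J} | {A,E}.
On input p, block {B,C,D,F,G,H,I,J} splits into {B,C,D,H,I,J} and {F,G}.
Split {B,C,D,H,I,J} by δ(·,p) → {B,C,D,H,J} and {I}.
Refine {B,C,D,H,J} on symbol p: members go to different blocks, giving {B,D,J} and {C,H}.
On input p, block {B,D,J} splits into {D,J} and {B}.
Split {D,J} by δ(·,p) → {D} and {J}.
On input q, block {A,E} splits into {A} and {E}.
Split {F,G} by δ(·,q) → {F} and {G}.
Split {C,H} by δ(·,q) → {C} and {H}.
No further refinement is possible. Final partition (10 blocks): {D} | {A} | {F} | {I} | {C} | {B} | {J} | {E} | {G} | {H}.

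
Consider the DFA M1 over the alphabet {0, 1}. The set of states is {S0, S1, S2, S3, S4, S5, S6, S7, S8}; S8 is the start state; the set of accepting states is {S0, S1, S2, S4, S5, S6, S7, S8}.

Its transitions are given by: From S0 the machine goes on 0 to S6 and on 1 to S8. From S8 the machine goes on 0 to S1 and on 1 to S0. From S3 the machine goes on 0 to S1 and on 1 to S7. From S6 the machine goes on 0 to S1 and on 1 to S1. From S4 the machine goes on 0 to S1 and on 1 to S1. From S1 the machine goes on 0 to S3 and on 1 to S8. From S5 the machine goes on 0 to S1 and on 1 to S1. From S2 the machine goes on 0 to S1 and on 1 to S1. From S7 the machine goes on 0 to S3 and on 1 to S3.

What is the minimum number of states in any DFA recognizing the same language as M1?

First remove the unreachable states {S2,S4,S5}; 6 states remain.
Start with accepting vs non-accepting: {S0,S1,S6,S7,S8} | {S3}.
On input 0, block {S0,S1,S6,S7,S8} splits into {S0,S6,S8} and {S1,S7}.
Refine {S0,S6,S8} on symbol 0: members go to different blocks, giving {S6,S8} and {S0}.
Refine {S6,S8} on symbol 1: members go to different blocks, giving {S6} and {S8}.
Split {S1,S7} by δ(·,1) → {S1} and {S7}.
The partition is now stable with 6 blocks: {S6} | {S3} | {S1} | {S0} | {S8} | {S7}.

6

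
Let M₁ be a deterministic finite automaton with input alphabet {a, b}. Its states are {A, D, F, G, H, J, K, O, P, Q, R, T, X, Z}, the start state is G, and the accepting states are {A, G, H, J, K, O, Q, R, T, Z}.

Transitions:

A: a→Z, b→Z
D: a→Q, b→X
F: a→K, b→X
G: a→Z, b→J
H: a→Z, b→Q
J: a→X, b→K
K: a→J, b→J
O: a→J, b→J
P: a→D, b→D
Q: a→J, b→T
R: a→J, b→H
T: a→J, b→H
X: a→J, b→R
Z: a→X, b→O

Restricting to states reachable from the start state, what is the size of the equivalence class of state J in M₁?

2

States {A,D,F,P} cannot be reached from the start state, so discard them.
P0 = {G,H,J,K,O,Q,R,T,Z} | {X}.
Split {G,H,J,K,O,Q,R,T,Z} by δ(·,a) → {G,H,K,O,Q,R,T} and {J,Z}.
Split {G,H,K,O,Q,R,T} by δ(·,b) → {H,Q,R,T} and {G,K,O}.
No further refinement is possible. Final partition (4 blocks): {H,Q,R,T} | {X} | {J,Z} | {G,K,O}.
State J belongs to the block {J,Z}, which has 2 states.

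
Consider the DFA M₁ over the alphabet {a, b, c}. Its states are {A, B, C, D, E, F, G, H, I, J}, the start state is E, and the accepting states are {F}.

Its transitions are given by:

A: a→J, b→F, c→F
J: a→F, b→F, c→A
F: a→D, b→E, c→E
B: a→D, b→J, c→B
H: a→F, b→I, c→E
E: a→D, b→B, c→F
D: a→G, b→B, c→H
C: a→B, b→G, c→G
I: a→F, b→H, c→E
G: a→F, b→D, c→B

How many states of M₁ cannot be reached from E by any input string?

No path from E leads to C; the other 9 states are all reachable.

1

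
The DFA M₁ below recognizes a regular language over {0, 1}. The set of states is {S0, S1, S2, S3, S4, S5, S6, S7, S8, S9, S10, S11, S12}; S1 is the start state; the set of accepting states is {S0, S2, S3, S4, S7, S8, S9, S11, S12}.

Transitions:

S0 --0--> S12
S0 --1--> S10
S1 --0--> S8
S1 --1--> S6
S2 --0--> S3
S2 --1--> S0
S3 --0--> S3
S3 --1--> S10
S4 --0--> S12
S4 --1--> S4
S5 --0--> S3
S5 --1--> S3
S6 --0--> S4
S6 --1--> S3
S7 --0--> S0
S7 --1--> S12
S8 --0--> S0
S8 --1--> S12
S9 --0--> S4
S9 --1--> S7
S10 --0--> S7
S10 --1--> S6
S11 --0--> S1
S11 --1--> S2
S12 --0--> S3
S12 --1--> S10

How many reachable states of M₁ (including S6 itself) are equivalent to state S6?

1

States {S2,S5,S9,S11} cannot be reached from the start state, so discard them.
P0 = {S0,S3,S4,S7,S8,S12} | {S1,S6,S10}.
Split {S0,S3,S4,S7,S8,S12} by δ(·,1) → {S0,S3,S12} and {S4,S7,S8}.
On input 1, block {S1,S6,S10} splits into {S1,S10} and {S6}.
On input 1, block {S4,S7,S8} splits into {S7,S8} and {S4}.
Stable partition: {S0,S3,S12} | {S1,S10} | {S7,S8} | {S6} | {S4} — 5 equivalence classes.
The equivalence class containing S6 is {S6}, of size 1.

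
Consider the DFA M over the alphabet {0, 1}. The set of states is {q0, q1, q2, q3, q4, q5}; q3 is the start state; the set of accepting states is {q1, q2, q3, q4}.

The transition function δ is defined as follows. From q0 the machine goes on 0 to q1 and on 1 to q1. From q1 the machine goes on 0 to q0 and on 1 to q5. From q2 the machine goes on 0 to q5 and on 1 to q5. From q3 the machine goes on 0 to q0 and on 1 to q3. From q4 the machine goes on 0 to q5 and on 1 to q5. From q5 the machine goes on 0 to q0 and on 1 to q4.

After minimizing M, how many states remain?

5

Reachable states from the start: {q0,q1,q3,q4,q5}. Unreachable: {q2} — drop them.
Start with accepting vs non-accepting: {q1,q3,q4} | {q0,q5}.
Split {q1,q3,q4} by δ(·,1) → {q1,q4} and {q3}.
On input 0, block {q0,q5} splits into {q0} and {q5}.
On input 0, block {q1,q4} splits into {q1} and {q4}.
The partition is now stable with 5 blocks: {q1} | {q0} | {q3} | {q5} | {q4}.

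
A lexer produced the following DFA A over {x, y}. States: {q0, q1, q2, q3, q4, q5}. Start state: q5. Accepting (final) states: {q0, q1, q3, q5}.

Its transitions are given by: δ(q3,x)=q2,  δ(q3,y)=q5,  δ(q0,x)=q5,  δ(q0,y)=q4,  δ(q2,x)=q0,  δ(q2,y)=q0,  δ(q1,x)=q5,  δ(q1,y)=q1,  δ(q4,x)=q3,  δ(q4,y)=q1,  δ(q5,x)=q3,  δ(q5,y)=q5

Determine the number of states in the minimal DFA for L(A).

Every state is reachable, so we keep all 6.
P0 = {q0,q1,q3,q5} | {q2,q4}.
On input x, block {q0,q1,q3,q5} splits into {q0,q1,q5} and {q3}.
Refine {q0,q1,q5} on symbol x: members go to different blocks, giving {q0,q1} and {q5}.
Split {q0,q1} by δ(·,y) → {q0} and {q1}.
Refine {q2,q4} on symbol x: members go to different blocks, giving {q2} and {q4}.
No further refinement is possible. Final partition (6 blocks): {q0} | {q2} | {q3} | {q5} | {q1} | {q4}.

6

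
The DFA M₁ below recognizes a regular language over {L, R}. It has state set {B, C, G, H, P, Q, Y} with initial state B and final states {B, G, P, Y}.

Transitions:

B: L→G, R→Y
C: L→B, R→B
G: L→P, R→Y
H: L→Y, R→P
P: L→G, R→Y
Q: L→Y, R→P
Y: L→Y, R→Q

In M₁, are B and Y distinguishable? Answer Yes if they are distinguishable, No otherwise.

Yes

Reachable states from the start: {B,G,P,Q,Y}. Unreachable: {C,H} — drop them.
P0 = {B,G,P,Y} | {Q}.
On input R, block {B,G,P,Y} splits into {B,G,P} and {Y}.
No further refinement is possible. Final partition (3 blocks): {B,G,P} | {Q} | {Y}.
B and Y end up in different blocks, so they are distinguishable. For instance, the string 'R' is accepted from only B.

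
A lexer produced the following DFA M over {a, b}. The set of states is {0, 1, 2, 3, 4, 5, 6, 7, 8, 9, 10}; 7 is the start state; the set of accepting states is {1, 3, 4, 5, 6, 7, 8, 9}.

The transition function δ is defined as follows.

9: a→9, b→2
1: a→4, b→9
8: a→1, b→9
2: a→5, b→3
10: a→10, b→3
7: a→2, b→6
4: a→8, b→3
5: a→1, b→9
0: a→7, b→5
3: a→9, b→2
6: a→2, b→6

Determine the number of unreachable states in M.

2

Starting at 7 and following transitions, the reachable set is {1, 2, 3, 4, 5, 6, 7, 8, 9}. That leaves 0, 10 unreachable — 2 in total.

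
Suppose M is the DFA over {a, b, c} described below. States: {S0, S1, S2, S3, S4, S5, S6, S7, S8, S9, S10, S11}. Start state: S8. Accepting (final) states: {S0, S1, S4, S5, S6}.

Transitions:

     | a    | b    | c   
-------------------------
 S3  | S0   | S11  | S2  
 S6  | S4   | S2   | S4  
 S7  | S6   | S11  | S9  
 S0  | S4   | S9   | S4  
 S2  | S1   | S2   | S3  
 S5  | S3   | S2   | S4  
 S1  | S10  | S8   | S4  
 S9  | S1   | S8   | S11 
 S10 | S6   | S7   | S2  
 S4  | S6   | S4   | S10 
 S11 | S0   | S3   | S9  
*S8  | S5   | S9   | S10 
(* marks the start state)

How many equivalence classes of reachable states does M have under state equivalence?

5

All states are reachable from the start state.
Start with accepting vs non-accepting: {S0,S1,S4,S5,S6} | {S2,S3,S7,S8,S9,S10,S11}.
Refine {S0,S1,S4,S5,S6} on symbol a: members go to different blocks, giving {S0,S4,S6} and {S1,S5}.
Split {S0,S4,S6} by δ(·,b) → {S0,S6} and {S4}.
Split {S2,S3,S7,S8,S9,S10,S11} by δ(·,a) → {S3,S7,S10,S11} and {S2,S8,S9}.
Stable partition: {S0,S6} | {S3,S7,S10,S11} | {S1,S5} | {S4} | {S2,S8,S9} — 5 equivalence classes.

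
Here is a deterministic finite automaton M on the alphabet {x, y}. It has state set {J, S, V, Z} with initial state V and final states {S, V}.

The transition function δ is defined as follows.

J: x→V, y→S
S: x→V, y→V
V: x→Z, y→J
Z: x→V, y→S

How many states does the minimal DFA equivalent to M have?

All states are reachable from the start state.
P0 = {S,V} | {J,Z}.
On input x, block {S,V} splits into {V} and {S}.
The partition is now stable with 3 blocks: {V} | {J,Z} | {S}.

3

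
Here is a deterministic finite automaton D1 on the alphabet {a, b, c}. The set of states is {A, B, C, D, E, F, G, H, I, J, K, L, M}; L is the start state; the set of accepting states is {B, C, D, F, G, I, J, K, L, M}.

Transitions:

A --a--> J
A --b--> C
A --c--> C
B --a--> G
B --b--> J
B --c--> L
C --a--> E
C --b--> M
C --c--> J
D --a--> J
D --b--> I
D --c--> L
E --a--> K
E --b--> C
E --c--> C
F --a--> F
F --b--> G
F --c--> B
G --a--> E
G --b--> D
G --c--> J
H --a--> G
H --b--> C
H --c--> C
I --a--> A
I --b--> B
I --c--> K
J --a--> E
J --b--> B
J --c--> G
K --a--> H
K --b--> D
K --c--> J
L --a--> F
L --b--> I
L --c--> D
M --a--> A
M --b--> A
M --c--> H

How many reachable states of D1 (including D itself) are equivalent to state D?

Every state is reachable, so we keep all 13.
Initial partition by acceptance: {B,C,D,F,G,I,J,K,L,M} | {A,E,H}.
Split {B,C,D,F,G,I,J,K,L,M} by δ(·,a) → {C,G,I,J,K,M} and {B,D,F,L}.
Refine {C,G,I,J,K,M} on symbol b: members go to different blocks, giving {G,I,J,K} and {C} and {M}.
Split {B,D,F,L} by δ(·,a) → {B,D} and {F,L}.
Stable partition: {G,I,J,K} | {A,E,H} | {B,D} | {C} | {M} | {F,L} — 6 equivalence classes.
The equivalence class containing D is {B,D}, of size 2.

2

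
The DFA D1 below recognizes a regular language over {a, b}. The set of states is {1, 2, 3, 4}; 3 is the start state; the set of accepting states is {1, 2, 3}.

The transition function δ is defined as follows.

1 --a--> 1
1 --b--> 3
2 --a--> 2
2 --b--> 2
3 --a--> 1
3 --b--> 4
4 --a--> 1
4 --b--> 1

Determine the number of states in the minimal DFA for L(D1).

First remove the unreachable states {2}; 3 states remain.
Start with accepting vs non-accepting: {1,3} | {4}.
Refine {1,3} on symbol b: members go to different blocks, giving {1} and {3}.
The partition is now stable with 3 blocks: {1} | {4} | {3}.

3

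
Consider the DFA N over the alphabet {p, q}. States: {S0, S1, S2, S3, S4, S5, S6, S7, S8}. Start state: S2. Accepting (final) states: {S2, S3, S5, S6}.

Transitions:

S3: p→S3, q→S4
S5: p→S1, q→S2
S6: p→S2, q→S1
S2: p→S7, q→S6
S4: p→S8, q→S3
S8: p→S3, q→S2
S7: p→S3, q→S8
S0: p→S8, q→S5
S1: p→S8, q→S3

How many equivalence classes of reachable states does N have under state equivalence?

6

Reachable states from the start: {S1,S2,S3,S4,S6,S7,S8}. Unreachable: {S0,S5} — drop them.
P0 = {S2,S3,S6} | {S1,S4,S7,S8}.
On input p, block {S2,S3,S6} splits into {S3,S6} and {S2}.
On input p, block {S3,S6} splits into {S3} and {S6}.
On input p, block {S1,S4,S7,S8} splits into {S1,S4} and {S7,S8}.
Split {S7,S8} by δ(·,q) → {S7} and {S8}.
The partition is now stable with 6 blocks: {S3} | {S1,S4} | {S2} | {S6} | {S7} | {S8}.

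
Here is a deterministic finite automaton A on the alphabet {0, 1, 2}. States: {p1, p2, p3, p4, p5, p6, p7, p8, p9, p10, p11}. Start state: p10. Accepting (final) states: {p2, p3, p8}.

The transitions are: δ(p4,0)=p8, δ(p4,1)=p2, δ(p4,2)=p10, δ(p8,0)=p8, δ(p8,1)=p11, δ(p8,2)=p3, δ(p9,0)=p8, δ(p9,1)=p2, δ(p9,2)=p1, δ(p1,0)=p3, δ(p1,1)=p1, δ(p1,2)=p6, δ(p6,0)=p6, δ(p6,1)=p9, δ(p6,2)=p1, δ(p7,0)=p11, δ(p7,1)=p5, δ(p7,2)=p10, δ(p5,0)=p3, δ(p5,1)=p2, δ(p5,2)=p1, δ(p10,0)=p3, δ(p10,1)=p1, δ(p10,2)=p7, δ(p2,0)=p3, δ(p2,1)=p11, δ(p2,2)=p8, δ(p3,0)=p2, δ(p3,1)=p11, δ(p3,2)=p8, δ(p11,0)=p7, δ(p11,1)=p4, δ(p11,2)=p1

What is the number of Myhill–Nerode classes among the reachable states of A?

4

Start with accepting vs non-accepting: {p2,p3,p8} | {p1,p4,p5,p6,p7,p9,p10,p11}.
On input 0, block {p1,p4,p5,p6,p7,p9,p10,p11} splits into {p1,p4,p5,p9,p10} and {p6,p7,p11}.
On input 1, block {p1,p4,p5,p9,p10} splits into {p4,p5,p9} and {p1,p10}.
Stable partition: {p2,p3,p8} | {p4,p5,p9} | {p6,p7,p11} | {p1,p10} — 4 equivalence classes.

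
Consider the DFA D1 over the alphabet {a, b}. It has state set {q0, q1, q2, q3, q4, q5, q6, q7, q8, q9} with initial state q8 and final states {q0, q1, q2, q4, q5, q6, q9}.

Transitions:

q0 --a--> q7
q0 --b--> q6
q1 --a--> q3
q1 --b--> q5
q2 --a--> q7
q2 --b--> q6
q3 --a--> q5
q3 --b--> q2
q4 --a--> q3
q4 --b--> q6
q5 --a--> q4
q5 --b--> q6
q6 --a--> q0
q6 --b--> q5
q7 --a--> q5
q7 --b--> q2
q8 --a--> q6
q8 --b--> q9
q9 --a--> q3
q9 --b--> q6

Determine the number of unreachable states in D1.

1

No path from q8 leads to q1; the other 9 states are all reachable.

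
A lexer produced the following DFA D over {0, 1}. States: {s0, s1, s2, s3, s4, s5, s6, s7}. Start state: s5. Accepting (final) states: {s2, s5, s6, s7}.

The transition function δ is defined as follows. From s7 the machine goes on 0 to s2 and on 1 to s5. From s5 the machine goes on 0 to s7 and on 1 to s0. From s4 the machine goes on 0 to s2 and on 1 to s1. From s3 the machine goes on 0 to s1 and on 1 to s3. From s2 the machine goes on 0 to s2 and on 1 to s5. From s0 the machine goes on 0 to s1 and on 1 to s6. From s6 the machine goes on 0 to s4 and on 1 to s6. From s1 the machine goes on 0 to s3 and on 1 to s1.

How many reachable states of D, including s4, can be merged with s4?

Every state is reachable, so we keep all 8.
P0 = {s2,s5,s6,s7} | {s0,s1,s3,s4}.
On input 0, block {s2,s5,s6,s7} splits into {s2,s5,s7} and {s6}.
On input 1, block {s2,s5,s7} splits into {s2,s7} and {s5}.
Split {s0,s1,s3,s4} by δ(·,0) → {s0,s1,s3} and {s4}.
Split {s0,s1,s3} by δ(·,1) → {s1,s3} and {s0}.
Stable partition: {s2,s7} | {s1,s3} | {s6} | {s5} | {s4} | {s0} — 6 equivalence classes.
The equivalence class containing s4 is {s4}, of size 1.

1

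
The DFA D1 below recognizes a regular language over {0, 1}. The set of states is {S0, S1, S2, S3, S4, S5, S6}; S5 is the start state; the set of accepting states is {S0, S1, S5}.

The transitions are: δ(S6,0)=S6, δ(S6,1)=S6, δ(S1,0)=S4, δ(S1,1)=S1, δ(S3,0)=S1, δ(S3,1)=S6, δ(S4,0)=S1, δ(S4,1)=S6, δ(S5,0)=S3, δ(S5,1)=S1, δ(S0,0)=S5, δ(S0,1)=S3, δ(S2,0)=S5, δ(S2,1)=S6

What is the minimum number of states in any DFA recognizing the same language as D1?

First remove the unreachable states {S0,S2}; 5 states remain.
P0 = {S1,S5} | {S3,S4,S6}.
On input 0, block {S3,S4,S6} splits into {S3,S4} and {S6}.
No further refinement is possible. Final partition (3 blocks): {S1,S5} | {S3,S4} | {S6}.

3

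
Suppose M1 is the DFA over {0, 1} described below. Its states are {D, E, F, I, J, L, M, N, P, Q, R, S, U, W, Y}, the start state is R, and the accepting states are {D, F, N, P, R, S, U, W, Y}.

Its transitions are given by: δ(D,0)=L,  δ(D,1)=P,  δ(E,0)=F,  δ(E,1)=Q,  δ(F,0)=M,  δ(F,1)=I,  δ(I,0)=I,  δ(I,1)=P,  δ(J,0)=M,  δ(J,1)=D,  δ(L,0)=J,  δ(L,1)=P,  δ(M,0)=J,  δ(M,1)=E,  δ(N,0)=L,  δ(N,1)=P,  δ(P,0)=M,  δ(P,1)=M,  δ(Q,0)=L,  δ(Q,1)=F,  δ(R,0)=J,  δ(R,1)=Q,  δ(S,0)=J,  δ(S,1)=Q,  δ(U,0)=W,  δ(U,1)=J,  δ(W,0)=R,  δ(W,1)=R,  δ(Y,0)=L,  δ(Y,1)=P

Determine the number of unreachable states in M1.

5

BFS from R reaches {D, E, F, I, J, L, M, P, Q, R}; the 5 state(s) N, S, U, W, Y are never visited.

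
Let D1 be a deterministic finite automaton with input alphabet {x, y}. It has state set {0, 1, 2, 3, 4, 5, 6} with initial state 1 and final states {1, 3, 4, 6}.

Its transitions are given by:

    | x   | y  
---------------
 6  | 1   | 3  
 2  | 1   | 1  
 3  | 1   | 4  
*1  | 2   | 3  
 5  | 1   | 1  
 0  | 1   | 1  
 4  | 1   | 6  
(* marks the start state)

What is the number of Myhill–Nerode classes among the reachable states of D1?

3

Reachable states from the start: {1,2,3,4,6}. Unreachable: {0,5} — drop them.
Start with accepting vs non-accepting: {1,3,4,6} | {2}.
Split {1,3,4,6} by δ(·,x) → {3,4,6} and {1}.
The partition is now stable with 3 blocks: {3,4,6} | {2} | {1}.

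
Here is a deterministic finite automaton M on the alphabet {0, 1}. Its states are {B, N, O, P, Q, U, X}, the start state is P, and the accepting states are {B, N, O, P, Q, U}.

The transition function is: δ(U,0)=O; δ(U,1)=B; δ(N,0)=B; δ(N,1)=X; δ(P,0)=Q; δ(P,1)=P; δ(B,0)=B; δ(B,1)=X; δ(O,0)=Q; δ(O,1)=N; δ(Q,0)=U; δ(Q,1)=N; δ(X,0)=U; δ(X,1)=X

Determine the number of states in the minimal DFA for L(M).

P0 = {B,N,O,P,Q,U} | {X}.
On input 1, block {B,N,O,P,Q,U} splits into {O,P,Q,U} and {B,N}.
Refine {O,P,Q,U} on symbol 1: members go to different blocks, giving {O,Q,U} and {P}.
No further refinement is possible. Final partition (4 blocks): {O,Q,U} | {X} | {B,N} | {P}.

4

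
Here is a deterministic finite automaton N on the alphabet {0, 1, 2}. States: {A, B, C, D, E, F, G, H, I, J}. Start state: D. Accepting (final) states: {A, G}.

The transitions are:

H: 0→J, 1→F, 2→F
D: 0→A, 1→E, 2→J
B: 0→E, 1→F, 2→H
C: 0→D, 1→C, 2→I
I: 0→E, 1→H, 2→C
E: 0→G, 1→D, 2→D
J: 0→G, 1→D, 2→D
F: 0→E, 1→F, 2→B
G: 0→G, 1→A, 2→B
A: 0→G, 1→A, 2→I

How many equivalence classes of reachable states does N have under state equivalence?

All states are reachable from the start state.
Start with accepting vs non-accepting: {A,G} | {B,C,D,E,F,H,I,J}.
Split {B,C,D,E,F,H,I,J} by δ(·,0) → {B,C,F,H,I} and {D,E,J}.
The partition is now stable with 3 blocks: {A,G} | {B,C,F,H,I} | {D,E,J}.

3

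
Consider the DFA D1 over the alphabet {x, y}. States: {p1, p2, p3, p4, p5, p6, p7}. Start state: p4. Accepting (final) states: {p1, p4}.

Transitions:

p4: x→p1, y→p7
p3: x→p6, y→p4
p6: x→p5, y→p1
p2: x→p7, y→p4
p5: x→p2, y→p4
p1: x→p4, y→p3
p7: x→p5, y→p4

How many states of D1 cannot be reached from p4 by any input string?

0

Every one of the 7 states is reachable from p4.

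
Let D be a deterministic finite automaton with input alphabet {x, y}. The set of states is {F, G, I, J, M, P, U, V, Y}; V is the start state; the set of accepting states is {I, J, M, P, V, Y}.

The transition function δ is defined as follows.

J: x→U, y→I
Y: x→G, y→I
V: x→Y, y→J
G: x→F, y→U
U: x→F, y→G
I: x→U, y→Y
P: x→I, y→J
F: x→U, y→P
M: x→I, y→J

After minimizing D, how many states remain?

Reachable states from the start: {F,G,I,J,P,U,V,Y}. Unreachable: {M} — drop them.
Start with accepting vs non-accepting: {I,J,P,V,Y} | {F,G,U}.
Split {I,J,P,V,Y} by δ(·,x) → {I,J,Y} and {P,V}.
Refine {F,G,U} on symbol y: members go to different blocks, giving {G,U} and {F}.
No further refinement is possible. Final partition (4 blocks): {I,J,Y} | {G,U} | {P,V} | {F}.

4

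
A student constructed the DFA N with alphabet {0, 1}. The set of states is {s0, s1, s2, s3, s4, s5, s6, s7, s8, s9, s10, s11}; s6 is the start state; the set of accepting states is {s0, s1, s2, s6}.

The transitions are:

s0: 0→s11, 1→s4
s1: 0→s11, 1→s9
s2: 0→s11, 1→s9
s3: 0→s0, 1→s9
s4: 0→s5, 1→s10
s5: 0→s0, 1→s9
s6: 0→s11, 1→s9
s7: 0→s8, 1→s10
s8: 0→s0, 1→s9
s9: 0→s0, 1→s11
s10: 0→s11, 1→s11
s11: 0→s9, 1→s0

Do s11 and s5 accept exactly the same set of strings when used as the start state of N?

No

States {s1,s2,s3,s7,s8} cannot be reached from the start state, so discard them.
P0 = {s0,s6} | {s4,s5,s9,s10,s11}.
Refine {s4,s5,s9,s10,s11} on symbol 0: members go to different blocks, giving {s4,s10,s11} and {s5,s9}.
Split {s0,s6} by δ(·,1) → {s0} and {s6}.
On input 0, block {s4,s10,s11} splits into {s4,s11} and {s10}.
On input 1, block {s4,s11} splits into {s4} and {s11}.
On input 1, block {s5,s9} splits into {s5} and {s9}.
No further refinement is possible. Final partition (7 blocks): {s0} | {s4} | {s5} | {s6} | {s10} | {s11} | {s9}.
s11 and s5 end up in different blocks, so they are distinguishable. For instance, the string '0' is accepted from only s5.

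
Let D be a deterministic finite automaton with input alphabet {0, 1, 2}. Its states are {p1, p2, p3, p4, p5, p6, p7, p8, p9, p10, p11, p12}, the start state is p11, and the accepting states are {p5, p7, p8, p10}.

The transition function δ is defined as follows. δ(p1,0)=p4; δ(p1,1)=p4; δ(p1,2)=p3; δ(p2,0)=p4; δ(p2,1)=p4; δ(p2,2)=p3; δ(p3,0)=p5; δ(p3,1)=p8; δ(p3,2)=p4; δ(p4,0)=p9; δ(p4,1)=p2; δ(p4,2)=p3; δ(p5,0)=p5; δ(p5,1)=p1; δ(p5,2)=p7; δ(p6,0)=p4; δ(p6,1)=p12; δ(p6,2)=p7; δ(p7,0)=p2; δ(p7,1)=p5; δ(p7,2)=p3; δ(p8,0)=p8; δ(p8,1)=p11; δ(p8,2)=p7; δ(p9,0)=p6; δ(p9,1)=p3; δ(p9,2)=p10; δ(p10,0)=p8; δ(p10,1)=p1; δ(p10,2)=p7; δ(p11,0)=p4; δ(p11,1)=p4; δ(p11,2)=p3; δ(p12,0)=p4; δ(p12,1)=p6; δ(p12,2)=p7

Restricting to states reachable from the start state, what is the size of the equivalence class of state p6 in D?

2

P0 = {p5,p7,p8,p10} | {p1,p2,p3,p4,p6,p9,p11,p12}.
Refine {p5,p7,p8,p10} on symbol 0: members go to different blocks, giving {p5,p8,p10} and {p7}.
Refine {p1,p2,p3,p4,p6,p9,p11,p12} on symbol 0: members go to different blocks, giving {p1,p2,p4,p6,p9,p11,p12} and {p3}.
On input 1, block {p1,p2,p4,p6,p9,p11,p12} splits into {p1,p2,p4,p6,p11,p12} and {p9}.
Split {p1,p2,p4,p6,p11,p12} by δ(·,0) → {p1,p2,p6,p11,p12} and {p4}.
Split {p1,p2,p6,p11,p12} by δ(·,1) → {p1,p2,p11} and {p6,p12}.
No further refinement is possible. Final partition (7 blocks): {p5,p8,p10} | {p1,p2,p11} | {p7} | {p3} | {p9} | {p4} | {p6,p12}.
State p6 belongs to the block {p6,p12}, which has 2 states.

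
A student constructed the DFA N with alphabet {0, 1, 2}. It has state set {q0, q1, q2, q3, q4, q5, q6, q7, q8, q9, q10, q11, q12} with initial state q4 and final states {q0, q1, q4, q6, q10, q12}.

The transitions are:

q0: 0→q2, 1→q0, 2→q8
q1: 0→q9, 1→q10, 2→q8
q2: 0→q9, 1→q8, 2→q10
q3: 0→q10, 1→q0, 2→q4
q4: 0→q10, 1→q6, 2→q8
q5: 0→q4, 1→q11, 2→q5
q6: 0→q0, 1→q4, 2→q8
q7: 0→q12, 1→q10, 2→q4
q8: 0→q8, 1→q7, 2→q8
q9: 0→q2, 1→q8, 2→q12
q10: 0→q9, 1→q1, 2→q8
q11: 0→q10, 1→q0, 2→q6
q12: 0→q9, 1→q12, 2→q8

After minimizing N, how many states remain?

Reachable states from the start: {q0,q1,q2,q4,q6,q7,q8,q9,q10,q12}. Unreachable: {q3,q5,q11} — drop them.
Initial partition by acceptance: {q0,q1,q4,q6,q10,q12} | {q2,q7,q8,q9}.
On input 0, block {q0,q1,q4,q6,q10,q12} splits into {q0,q1,q10,q12} and {q4,q6}.
Split {q2,q7,q8,q9} by δ(·,0) → {q2,q8,q9} and {q7}.
On input 1, block {q2,q8,q9} splits into {q2,q9} and {q8}.
The partition is now stable with 5 blocks: {q0,q1,q10,q12} | {q2,q9} | {q4,q6} | {q7} | {q8}.

5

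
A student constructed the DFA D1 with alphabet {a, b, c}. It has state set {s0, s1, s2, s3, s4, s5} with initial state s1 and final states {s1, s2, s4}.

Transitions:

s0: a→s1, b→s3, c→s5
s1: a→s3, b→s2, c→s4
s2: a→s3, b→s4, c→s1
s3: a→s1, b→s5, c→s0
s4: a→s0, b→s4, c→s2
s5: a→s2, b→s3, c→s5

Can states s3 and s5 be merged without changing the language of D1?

Yes

P0 = {s1,s2,s4} | {s0,s3,s5}.
Stable partition: {s1,s2,s4} | {s0,s3,s5} — 2 equivalence classes.
s3 and s5 lie in the same block of the stable partition, so they are equivalent — no string distinguishes them.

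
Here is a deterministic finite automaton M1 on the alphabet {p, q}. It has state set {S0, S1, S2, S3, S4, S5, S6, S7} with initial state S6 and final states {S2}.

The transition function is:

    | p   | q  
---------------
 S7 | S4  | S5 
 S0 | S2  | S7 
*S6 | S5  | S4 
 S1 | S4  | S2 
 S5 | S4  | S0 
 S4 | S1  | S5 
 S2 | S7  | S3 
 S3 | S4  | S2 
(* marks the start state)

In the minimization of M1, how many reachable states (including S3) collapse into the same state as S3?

2

Start with accepting vs non-accepting: {S2} | {S0,S1,S3,S4,S5,S6,S7}.
Refine {S0,S1,S3,S4,S5,S6,S7} on symbol p: members go to different blocks, giving {S1,S3,S4,S5,S6,S7} and {S0}.
On input q, block {S1,S3,S4,S5,S6,S7} splits into {S4,S6,S7} and {S1,S3} and {S5}.
Refine {S4,S6,S7} on symbol p: members go to different blocks, giving {S4} and {S6} and {S7}.
The partition is now stable with 7 blocks: {S2} | {S4} | {S0} | {S1,S3} | {S5} | {S6} | {S7}.
State S3 belongs to the block {S1,S3}, which has 2 states.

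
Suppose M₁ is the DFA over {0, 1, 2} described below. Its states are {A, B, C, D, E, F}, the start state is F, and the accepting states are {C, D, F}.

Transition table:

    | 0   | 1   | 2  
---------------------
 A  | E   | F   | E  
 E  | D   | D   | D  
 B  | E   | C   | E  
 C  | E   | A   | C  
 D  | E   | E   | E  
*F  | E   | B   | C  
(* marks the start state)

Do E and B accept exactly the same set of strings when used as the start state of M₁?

All states are reachable from the start state.
Start with accepting vs non-accepting: {C,D,F} | {A,B,E}.
Refine {C,D,F} on symbol 2: members go to different blocks, giving {C,F} and {D}.
On input 0, block {A,B,E} splits into {A,B} and {E}.
The partition is now stable with 4 blocks: {C,F} | {A,B} | {D} | {E}.
E and B end up in different blocks, so they are distinguishable. For instance, the string '0' is accepted from only E.

No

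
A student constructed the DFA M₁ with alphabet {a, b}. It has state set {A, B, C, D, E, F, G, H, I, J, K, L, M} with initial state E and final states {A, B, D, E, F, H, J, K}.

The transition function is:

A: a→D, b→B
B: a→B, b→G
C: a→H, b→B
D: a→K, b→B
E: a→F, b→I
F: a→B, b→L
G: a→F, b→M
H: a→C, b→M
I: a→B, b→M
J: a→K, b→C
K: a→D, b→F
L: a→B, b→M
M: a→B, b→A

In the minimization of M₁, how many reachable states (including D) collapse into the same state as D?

3

States {C,H,J} cannot be reached from the start state, so discard them.
Start with accepting vs non-accepting: {A,B,D,E,F,K} | {G,I,L,M}.
On input b, block {A,B,D,E,F,K} splits into {A,D,K} and {B,E,F}.
On input b, block {G,I,L,M} splits into {G,I,L} and {M}.
The partition is now stable with 4 blocks: {A,D,K} | {G,I,L} | {B,E,F} | {M}.
State D belongs to the block {A,D,K}, which has 3 states.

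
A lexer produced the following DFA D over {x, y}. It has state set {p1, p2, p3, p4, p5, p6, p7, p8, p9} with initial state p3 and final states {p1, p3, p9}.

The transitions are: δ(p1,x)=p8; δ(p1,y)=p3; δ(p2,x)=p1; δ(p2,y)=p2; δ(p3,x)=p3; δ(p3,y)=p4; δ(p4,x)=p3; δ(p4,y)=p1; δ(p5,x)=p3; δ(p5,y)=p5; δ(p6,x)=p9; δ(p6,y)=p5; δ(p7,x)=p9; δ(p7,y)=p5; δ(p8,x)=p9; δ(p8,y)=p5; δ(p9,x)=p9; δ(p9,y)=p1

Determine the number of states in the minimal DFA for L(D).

6

First remove the unreachable states {p2,p6,p7}; 6 states remain.
Initial partition by acceptance: {p1,p3,p9} | {p4,p5,p8}.
On input x, block {p1,p3,p9} splits into {p3,p9} and {p1}.
Split {p3,p9} by δ(·,y) → {p3} and {p9}.
Refine {p4,p5,p8} on symbol x: members go to different blocks, giving {p4,p5} and {p8}.
On input y, block {p4,p5} splits into {p4} and {p5}.
No further refinement is possible. Final partition (6 blocks): {p3} | {p4} | {p1} | {p9} | {p8} | {p5}.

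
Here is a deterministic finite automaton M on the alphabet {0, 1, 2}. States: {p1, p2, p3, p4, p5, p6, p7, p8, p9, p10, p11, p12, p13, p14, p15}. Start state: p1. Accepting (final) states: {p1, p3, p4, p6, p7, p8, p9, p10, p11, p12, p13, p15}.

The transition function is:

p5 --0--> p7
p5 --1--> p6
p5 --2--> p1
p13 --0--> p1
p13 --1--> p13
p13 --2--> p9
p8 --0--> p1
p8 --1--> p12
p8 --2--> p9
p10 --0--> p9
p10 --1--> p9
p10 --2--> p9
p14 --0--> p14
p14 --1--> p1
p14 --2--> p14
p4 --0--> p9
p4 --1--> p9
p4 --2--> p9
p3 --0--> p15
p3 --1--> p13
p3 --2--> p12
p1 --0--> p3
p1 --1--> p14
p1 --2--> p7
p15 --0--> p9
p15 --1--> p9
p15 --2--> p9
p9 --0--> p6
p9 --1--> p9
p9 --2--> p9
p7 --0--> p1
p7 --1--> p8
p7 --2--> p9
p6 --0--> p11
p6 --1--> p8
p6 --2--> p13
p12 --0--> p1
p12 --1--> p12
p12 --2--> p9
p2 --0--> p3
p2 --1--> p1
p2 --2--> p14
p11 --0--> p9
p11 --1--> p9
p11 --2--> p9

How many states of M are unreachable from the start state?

4

Starting at p1 and following transitions, the reachable set is {p1, p3, p6, p7, p8, p9, p11, p12, p13, p14, p15}. That leaves p2, p4, p5, p10 unreachable — 4 in total.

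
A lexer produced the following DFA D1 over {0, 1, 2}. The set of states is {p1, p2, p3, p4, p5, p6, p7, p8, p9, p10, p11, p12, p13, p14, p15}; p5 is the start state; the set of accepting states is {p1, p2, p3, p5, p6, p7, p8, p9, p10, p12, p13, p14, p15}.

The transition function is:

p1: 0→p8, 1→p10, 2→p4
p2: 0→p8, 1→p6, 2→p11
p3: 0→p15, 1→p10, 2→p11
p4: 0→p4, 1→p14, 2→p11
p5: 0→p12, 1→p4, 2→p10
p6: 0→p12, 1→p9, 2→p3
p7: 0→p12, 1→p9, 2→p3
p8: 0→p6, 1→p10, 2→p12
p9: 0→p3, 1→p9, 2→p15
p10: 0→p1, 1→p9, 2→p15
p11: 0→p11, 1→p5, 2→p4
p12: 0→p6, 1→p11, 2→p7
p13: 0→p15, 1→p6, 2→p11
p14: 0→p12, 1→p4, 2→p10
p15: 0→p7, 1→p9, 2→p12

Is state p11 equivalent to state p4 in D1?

Yes

Reachable states from the start: {p1,p3,p4,p5,p6,p7,p8,p9,p10,p11,p12,p14,p15}. Unreachable: {p2,p13} — drop them.
P0 = {p1,p3,p5,p6,p7,p8,p9,p10,p12,p14,p15} | {p4,p11}.
On input 1, block {p1,p3,p5,p6,p7,p8,p9,p10,p12,p14,p15} splits into {p1,p3,p6,p7,p8,p9,p10,p15} and {p5,p12,p14}.
Split {p1,p3,p6,p7,p8,p9,p10,p15} by δ(·,0) → {p1,p3,p8,p9,p10,p15} and {p6,p7}.
On input 0, block {p1,p3,p8,p9,p10,p15} splits into {p1,p3,p9,p10} and {p8,p15}.
Split {p1,p3,p9,p10} by δ(·,0) → {p1,p3} and {p9,p10}.
Split {p5,p12,p14} by δ(·,0) → {p5,p14} and {p12}.
Stable partition: {p1,p3} | {p4,p11} | {p5,p14} | {p6,p7} | {p8,p15} | {p9,p10} | {p12} — 7 equivalence classes.
p11 and p4 lie in the same block of the stable partition, so they are equivalent — no string distinguishes them.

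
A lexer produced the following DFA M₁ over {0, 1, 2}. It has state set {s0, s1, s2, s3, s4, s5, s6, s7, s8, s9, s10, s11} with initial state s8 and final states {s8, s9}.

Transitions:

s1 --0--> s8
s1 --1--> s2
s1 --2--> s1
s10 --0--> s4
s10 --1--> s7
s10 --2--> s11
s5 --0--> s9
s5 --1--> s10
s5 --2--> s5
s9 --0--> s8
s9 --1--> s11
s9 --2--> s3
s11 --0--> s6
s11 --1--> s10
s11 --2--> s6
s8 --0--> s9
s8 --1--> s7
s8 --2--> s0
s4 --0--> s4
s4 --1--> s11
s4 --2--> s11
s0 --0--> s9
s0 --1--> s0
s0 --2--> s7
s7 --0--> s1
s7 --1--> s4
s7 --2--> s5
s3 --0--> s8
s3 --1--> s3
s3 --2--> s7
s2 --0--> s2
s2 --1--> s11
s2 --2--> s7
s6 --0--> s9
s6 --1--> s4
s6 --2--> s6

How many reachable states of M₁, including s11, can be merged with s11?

2

All states are reachable from the start state.
Start with accepting vs non-accepting: {s8,s9} | {s0,s1,s2,s3,s4,s5,s6,s7,s10,s11}.
On input 0, block {s0,s1,s2,s3,s4,s5,s6,s7,s10,s11} splits into {s0,s1,s3,s5,s6} and {s2,s4,s7,s10,s11}.
Refine {s0,s1,s3,s5,s6} on symbol 1: members go to different blocks, giving {s1,s5,s6} and {s0,s3}.
Refine {s2,s4,s7,s10,s11} on symbol 0: members go to different blocks, giving {s2,s4,s10} and {s7,s11}.
The partition is now stable with 5 blocks: {s8,s9} | {s1,s5,s6} | {s2,s4,s10} | {s0,s3} | {s7,s11}.
The equivalence class containing s11 is {s7,s11}, of size 2.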